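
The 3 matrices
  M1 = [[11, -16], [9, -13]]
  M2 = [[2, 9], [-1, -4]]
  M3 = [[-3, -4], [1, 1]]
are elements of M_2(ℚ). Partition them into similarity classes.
1 class: {M1, M2, M3}

Characteristic polynomials: χ_{M1} = (x + 1)^2, χ_{M2} = (x + 1)^2, χ_{M3} = (x + 1)^2.

{M1, M2, M3}: invariant factors (x + 1)^2.

Matrices are similar if and only if their invariant-factor lists agree; the partition into similarity classes is {M1, M2, M3}.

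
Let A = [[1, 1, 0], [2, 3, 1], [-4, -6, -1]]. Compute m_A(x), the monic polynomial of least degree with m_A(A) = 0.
The characteristic polynomial factors as (x - 1)^3. The minimal polynomial is ∏(x - λ)^{k_λ} where k_λ is the size of the largest Jordan block at λ.

For λ = 1: rank(A - I) = 2, and the largest Jordan block has size 3 (the smallest k with rank((A - I)^k) = rank((A - I)^(k+1))).

So m_A(x) = (x - 1)^3.

m_A(x) = (x - 1)^3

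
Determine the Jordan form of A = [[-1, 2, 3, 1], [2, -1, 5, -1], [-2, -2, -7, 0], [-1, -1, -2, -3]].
The characteristic polynomial is det(xI - A) = (x + 3)^4, so the eigenvalues are -3 (algebraic multiplicity 4).

For λ = -3: rank(A + 3I) = 2, rank((A + 3I)^2) = 1, rank((A + 3I)^3) = 0. The eigenspace has dimension 4 - 2 = 2, so there are 2 Jordan blocks; the rank sequence gives block sizes [3, 1].

Assembling the blocks gives the Jordan form J above.

J = [[-3, 1, 0, 0], [0, -3, 1, 0], [0, 0, -3, 0], [0, 0, 0, -3]]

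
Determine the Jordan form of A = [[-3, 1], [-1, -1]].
J = [[-2, 1], [0, -2]]

The characteristic polynomial is det(xI - A) = (x + 2)^2, so the eigenvalues are -2 (algebraic multiplicity 2).

For λ = -2: rank(A + 2I) = 1, rank((A + 2I)^2) = 0. The eigenspace has dimension 2 - 1 = 1, so there is 1 Jordan block; the rank sequence gives block sizes [2].

Assembling the blocks gives the Jordan form J above.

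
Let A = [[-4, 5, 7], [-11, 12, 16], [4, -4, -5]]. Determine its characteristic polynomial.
χ_A(x) = (x - 1)^3

xI - A = [[x + 4, -5, -7], [11, x - 12, -16], [-4, 4, x + 5]].

Expanding det(xI - A) along the first row:
det(xI - A) = + (x + 4)·det([[x - 12, -16], [4, x + 5]]) - (-5)·det([[11, -16], [-4, x + 5]]) + (-7)·det([[11, x - 12], [-4, 4]]).

Evaluating gives χ_A(x) = x^3 - 3x^2 + 3x - 1 = (x - 1)^3.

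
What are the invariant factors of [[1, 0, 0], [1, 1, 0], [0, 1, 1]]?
The Jordan structure of A has elementary divisors (x - 1)^3. Arranging the block sizes at each eigenvalue in decreasing order and taking row products gives the invariant factors.

Invariant factors (smallest first, each dividing the next): (x - 1)^3.

Check: the last factor (x - 1)^3 is the minimal polynomial, and the product (x - 1)^3 is the characteristic polynomial.

(x - 1)^3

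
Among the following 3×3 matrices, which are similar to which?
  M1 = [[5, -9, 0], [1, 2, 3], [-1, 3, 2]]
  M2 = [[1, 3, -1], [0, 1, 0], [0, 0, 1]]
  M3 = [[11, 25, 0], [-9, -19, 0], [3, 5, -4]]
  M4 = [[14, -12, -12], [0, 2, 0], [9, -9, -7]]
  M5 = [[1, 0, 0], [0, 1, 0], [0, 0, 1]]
5 classes: {M1}, {M2}, {M3}, {M4}, {M5}

Characteristic polynomials: χ_{M1} = (x - 5)(x - 2)^2, χ_{M2} = (x - 1)^3, χ_{M3} = (x + 4)^3, χ_{M4} = (x - 5)(x - 2)^2, χ_{M5} = (x - 1)^3.

{M1}: invariant factors (x - 5)(x - 2)^2.

{M2}: invariant factors x - 1, (x - 1)^2.

{M3}: invariant factors x + 4, (x + 4)^2.

{M4}: invariant factors x - 2, (x - 5)(x - 2).

{M5}: invariant factors x - 1, x - 1, x - 1.

Matrices are similar if and only if their invariant-factor lists agree; the partition into similarity classes is {M1}, {M2}, {M3}, {M4}, {M5}.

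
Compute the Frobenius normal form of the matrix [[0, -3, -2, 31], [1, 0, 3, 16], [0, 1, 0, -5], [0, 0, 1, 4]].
The invariant factors of A (the non-unit diagonal entries of the Smith normal form of xI - A over ℚ[x]) are (x - 4)(x + 1)(x^2 - x + 6), each dividing the next. The characteristic polynomial is their product, (x - 4)(x + 1)(x^2 - x + 6).

The rational canonical form is the block-diagonal matrix of companion matrices C(f_i):
R = [[0, 0, 0, 24], [1, 0, 0, 14], [0, 1, 0, -5], [0, 0, 1, 4]].

Note the characteristic polynomial does not split into linear factors over ℚ, so A has no Jordan form over ℚ; the rational canonical form exists over any field.

R = [[0, 0, 0, 24], [1, 0, 0, 14], [0, 1, 0, -5], [0, 0, 1, 4]]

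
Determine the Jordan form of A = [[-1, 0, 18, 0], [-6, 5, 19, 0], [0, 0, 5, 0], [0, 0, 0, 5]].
The characteristic polynomial is det(xI - A) = (x - 5)^3(x + 1), so the eigenvalues are -1 (algebraic multiplicity 1), 5 (algebraic multiplicity 3).

For λ = -1: algebraic multiplicity 1 gives one 1×1 block.

For λ = 5: rank(A - 5I) = 2, rank((A - 5I)^2) = 1. The eigenspace has dimension 4 - 2 = 2, so there are 2 Jordan blocks; the rank sequence gives block sizes [2, 1].

Assembling the blocks gives the Jordan form J above.

J = [[-1, 0, 0, 0], [0, 5, 1, 0], [0, 0, 5, 0], [0, 0, 0, 5]]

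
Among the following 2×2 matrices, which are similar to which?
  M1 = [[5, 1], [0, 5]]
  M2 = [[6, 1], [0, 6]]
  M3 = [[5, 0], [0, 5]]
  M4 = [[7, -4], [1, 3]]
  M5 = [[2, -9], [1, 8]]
3 classes: {M1, M4, M5}, {M2}, {M3}

Characteristic polynomials: χ_{M1} = (x - 5)^2, χ_{M2} = (x - 6)^2, χ_{M3} = (x - 5)^2, χ_{M4} = (x - 5)^2, χ_{M5} = (x - 5)^2.

{M1, M4, M5}: invariant factors (x - 5)^2.

{M2}: invariant factors (x - 6)^2.

{M3}: invariant factors x - 5, x - 5.

Matrices are similar if and only if their invariant-factor lists agree; the partition into similarity classes is {M1, M4, M5}, {M2}, {M3}.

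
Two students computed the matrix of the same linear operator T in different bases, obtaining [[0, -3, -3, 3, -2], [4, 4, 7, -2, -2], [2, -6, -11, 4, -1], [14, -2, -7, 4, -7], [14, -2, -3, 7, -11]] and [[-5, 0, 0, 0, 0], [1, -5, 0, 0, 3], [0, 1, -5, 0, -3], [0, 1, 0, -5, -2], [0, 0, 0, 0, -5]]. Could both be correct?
No.

trace(A) = -14 but trace(B) = -25. The trace is a similarity invariant, so A and B are not similar.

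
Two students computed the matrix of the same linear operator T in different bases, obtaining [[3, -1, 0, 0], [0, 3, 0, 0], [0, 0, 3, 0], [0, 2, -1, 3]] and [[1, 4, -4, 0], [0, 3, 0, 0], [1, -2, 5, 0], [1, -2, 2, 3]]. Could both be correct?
No.

Both have characteristic polynomial (x - 3)^4 and minimal polynomial (x - 3)^2. But rank(A - 3I) = 2 for A while rank(B - 3I) = 1 for B, so the number of Jordan blocks at λ = 3 differs. A and B are not similar.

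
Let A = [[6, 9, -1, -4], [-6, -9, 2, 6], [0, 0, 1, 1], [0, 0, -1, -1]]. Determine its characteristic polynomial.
χ_A(x) = x^3(x + 3)

xI - A = [[x - 6, -9, 1, 4], [6, x + 9, -2, -6], [0, 0, x - 1, -1], [0, 0, 1, x + 1]].

Expanding det(xI - A) along the first row:
det(xI - A) = + (x - 6)·det([[x + 9, -2, -6], [0, x - 1, -1], [0, 1, x + 1]]) - (-9)·det([[6, -2, -6], [0, x - 1, -1], [0, 1, x + 1]]) + (1)·det([[6, x + 9, -6], [0, 0, -1], [0, 0, x + 1]]) - (4)·det([[6, x + 9, -2], [0, 0, x - 1], [0, 0, 1]]).

Evaluating gives χ_A(x) = x^4 + 3x^3 = x^3(x + 3).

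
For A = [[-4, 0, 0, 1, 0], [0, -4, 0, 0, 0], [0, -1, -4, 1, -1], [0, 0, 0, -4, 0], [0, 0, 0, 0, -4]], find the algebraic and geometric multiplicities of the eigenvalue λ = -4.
The characteristic polynomial is (x + 4)^5, so the factor x + 4 appears with exponent 5: the algebraic multiplicity is 5.

rank(A + 4I) = 2, so the eigenspace has dimension 5 - 2 = 3: the geometric multiplicity is 3.

Since 3 < 5, A is not diagonalizable.

algebraic multiplicity 5, geometric multiplicity 3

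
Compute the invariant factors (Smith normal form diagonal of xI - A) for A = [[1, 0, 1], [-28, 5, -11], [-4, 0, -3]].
(x - 5)(x + 1)^2

The Jordan structure of A has elementary divisors (x + 1)^2, (x - 5). Arranging the block sizes at each eigenvalue in decreasing order and taking row products gives the invariant factors.

Invariant factors (smallest first, each dividing the next): (x - 5)(x + 1)^2.

Check: the last factor (x - 5)(x + 1)^2 is the minimal polynomial, and the product (x - 5)(x + 1)^2 is the characteristic polynomial.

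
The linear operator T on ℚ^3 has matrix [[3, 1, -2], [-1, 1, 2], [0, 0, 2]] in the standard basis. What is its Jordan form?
J = [[2, 1, 0], [0, 2, 0], [0, 0, 2]]

The characteristic polynomial is det(xI - A) = (x - 2)^3, so the eigenvalues are 2 (algebraic multiplicity 3).

For λ = 2: rank(A - 2I) = 1, rank((A - 2I)^2) = 0. The eigenspace has dimension 3 - 1 = 2, so there are 2 Jordan blocks; the rank sequence gives block sizes [2, 1].

Assembling the blocks gives the Jordan form J above.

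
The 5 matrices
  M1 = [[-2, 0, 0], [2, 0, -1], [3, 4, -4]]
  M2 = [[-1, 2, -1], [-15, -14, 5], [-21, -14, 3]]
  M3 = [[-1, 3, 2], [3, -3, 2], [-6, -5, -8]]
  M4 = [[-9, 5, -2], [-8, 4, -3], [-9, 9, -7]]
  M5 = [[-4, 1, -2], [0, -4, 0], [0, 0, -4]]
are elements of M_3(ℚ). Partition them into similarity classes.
Characteristic polynomials: χ_{M1} = (x + 2)^3, χ_{M2} = (x + 4)^3, χ_{M3} = (x + 4)^3, χ_{M4} = (x + 4)^3, χ_{M5} = (x + 4)^3.

{M1}: invariant factors (x + 2)^3.

{M2, M5}: invariant factors x + 4, (x + 4)^2.

{M3, M4}: invariant factors (x + 4)^3.

Matrices are similar if and only if their invariant-factor lists agree; the partition into similarity classes is {M1}, {M2, M5}, {M3, M4}.

3 classes: {M1}, {M2, M5}, {M3, M4}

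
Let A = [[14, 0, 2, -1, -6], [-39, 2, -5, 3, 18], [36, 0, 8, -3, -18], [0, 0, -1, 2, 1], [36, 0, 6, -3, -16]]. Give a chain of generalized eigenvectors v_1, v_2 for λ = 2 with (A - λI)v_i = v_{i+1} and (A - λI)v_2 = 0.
We seek v_1 ∈ ker((A - 2I)^2) \ ker(A - 2I), then set v_{i+1} = (A - 2I) v_i.

One such chain is v_1 = [[0, -1, 1, 0, 1]]^T, v_2 = [[-4, 13, -12, 0, -12]]^T. Check: (A - 2I) v_2 = [[0, 0, 0, 0, 0]]^T = 0.

v_1 = [[0, -1, 1, 0, 1]]^T, v_2 = [[-4, 13, -12, 0, -12]]^T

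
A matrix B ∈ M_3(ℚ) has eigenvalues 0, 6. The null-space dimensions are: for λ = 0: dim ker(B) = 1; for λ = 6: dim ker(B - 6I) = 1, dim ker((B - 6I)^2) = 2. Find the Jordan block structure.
λ = 0: successive nullity increments [1] count blocks of size ≥ k; block sizes are [1].
λ = 6: successive nullity increments [1, 1] count blocks of size ≥ k; block sizes are [2].

Jordan blocks: (0, 1), (6, 2)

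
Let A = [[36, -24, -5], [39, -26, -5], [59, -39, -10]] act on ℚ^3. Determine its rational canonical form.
The invariant factors of A (the non-unit diagonal entries of the Smith normal form of xI - A over ℚ[x]) are x^3 + 5, each dividing the next. The characteristic polynomial is their product, x^3 + 5.

The rational canonical form is the block-diagonal matrix of companion matrices C(f_i):
R = [[0, 0, -5], [1, 0, 0], [0, 1, 0]].

Note the characteristic polynomial does not split into linear factors over ℚ, so A has no Jordan form over ℚ; the rational canonical form exists over any field.

R = [[0, 0, -5], [1, 0, 0], [0, 1, 0]]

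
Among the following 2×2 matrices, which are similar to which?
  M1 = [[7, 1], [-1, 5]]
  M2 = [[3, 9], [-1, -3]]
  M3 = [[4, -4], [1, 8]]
Characteristic polynomials: χ_{M1} = (x - 6)^2, χ_{M2} = x^2, χ_{M3} = (x - 6)^2.

{M1, M3}: invariant factors (x - 6)^2.

{M2}: invariant factors x^2.

Matrices are similar if and only if their invariant-factor lists agree; the partition into similarity classes is {M1, M3}, {M2}.

2 classes: {M1, M3}, {M2}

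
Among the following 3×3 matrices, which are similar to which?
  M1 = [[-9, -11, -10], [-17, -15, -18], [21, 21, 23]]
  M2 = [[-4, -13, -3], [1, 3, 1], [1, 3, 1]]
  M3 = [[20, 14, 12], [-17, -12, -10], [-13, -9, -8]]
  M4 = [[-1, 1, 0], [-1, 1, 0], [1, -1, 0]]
3 classes: {M1}, {M2, M3}, {M4}

Characteristic polynomials: χ_{M1} = (x - 2)^2(x + 5), χ_{M2} = x^3, χ_{M3} = x^3, χ_{M4} = x^3.

{M1}: invariant factors (x - 2)^2(x + 5).

{M2, M3}: invariant factors x^3.

{M4}: invariant factors x, x^2.

Matrices are similar if and only if their invariant-factor lists agree; the partition into similarity classes is {M1}, {M2, M3}, {M4}.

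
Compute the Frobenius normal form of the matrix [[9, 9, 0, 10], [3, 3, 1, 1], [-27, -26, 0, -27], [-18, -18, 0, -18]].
R = [[0, 0, 0, 18], [1, 0, 0, 9], [0, 1, 0, -8], [0, 0, 1, -6]]

The invariant factors of A (the non-unit diagonal entries of the Smith normal form of xI - A over ℚ[x]) are (x + 2)(x + 3)(x^2 + x - 3), each dividing the next. The characteristic polynomial is their product, (x + 2)(x + 3)(x^2 + x - 3).

The rational canonical form is the block-diagonal matrix of companion matrices C(f_i):
R = [[0, 0, 0, 18], [1, 0, 0, 9], [0, 1, 0, -8], [0, 0, 1, -6]].

Note the characteristic polynomial does not split into linear factors over ℚ, so A has no Jordan form over ℚ; the rational canonical form exists over any field.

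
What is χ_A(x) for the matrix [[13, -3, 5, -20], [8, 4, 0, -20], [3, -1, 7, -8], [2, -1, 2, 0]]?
xI - A = [[x - 13, 3, -5, 20], [-8, x - 4, 0, 20], [-3, 1, x - 7, 8], [-2, 1, -2, x]].

Expanding det(xI - A) along the first row:
det(xI - A) = + (x - 13)·det([[x - 4, 0, 20], [1, x - 7, 8], [1, -2, x]]) - (3)·det([[-8, 0, 20], [-3, x - 7, 8], [-2, -2, x]]) + (-5)·det([[-8, x - 4, 20], [-3, 1, 8], [-2, 1, x]]) - (20)·det([[-8, x - 4, 0], [-3, 1, x - 7], [-2, 1, -2]]).

Evaluating gives χ_A(x) = x^4 - 24x^3 + 216x^2 - 864x + 1296 = (x - 6)^4.

χ_A(x) = (x - 6)^4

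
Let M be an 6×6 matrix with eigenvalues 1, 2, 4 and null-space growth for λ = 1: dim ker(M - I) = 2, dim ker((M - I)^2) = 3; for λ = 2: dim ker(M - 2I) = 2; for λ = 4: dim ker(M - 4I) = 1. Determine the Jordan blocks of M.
λ = 1: successive nullity increments [2, 1] count blocks of size ≥ k; block sizes are [2, 1].
λ = 2: successive nullity increments [2] count blocks of size ≥ k; block sizes are [1, 1].
λ = 4: successive nullity increments [1] count blocks of size ≥ k; block sizes are [1].

Jordan blocks: (1, 2), (1, 1), (2, 1), (2, 1), (4, 1)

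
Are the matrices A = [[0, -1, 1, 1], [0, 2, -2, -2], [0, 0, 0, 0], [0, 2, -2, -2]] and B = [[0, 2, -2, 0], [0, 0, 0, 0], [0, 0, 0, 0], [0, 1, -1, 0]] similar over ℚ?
Yes.

Two matrices over a field are similar if and only if they have the same invariant factors.

Both A and B have characteristic polynomial x^4 and minimal polynomial x^2. Computing further, both have invariant factors x, x, x^2. Hence A and B are similar.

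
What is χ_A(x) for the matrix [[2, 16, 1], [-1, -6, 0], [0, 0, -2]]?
χ_A(x) = (x + 2)^3

xI - A = [[x - 2, -16, -1], [1, x + 6, 0], [0, 0, x + 2]].

Expanding det(xI - A) along the first row:
det(xI - A) = + (x - 2)·det([[x + 6, 0], [0, x + 2]]) - (-16)·det([[1, 0], [0, x + 2]]) + (-1)·det([[1, x + 6], [0, 0]]).

Evaluating gives χ_A(x) = x^3 + 6x^2 + 12x + 8 = (x + 2)^3.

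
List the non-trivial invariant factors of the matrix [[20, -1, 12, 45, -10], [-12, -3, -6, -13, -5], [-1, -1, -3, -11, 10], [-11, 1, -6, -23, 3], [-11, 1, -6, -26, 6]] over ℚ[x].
x + 3, (x - 3)^2(x + 3)^2

The Jordan structure of A has elementary divisors (x + 3)^2, (x + 3), (x - 3)^2. Arranging the block sizes at each eigenvalue in decreasing order and taking row products gives the invariant factors.

Invariant factors (smallest first, each dividing the next): x + 3, (x - 3)^2(x + 3)^2.

Check: the last factor (x - 3)^2(x + 3)^2 is the minimal polynomial, and the product (x - 3)^2(x + 3)^3 is the characteristic polynomial.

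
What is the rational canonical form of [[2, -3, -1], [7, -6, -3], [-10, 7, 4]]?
The invariant factors of A (the non-unit diagonal entries of the Smith normal form of xI - A over ℚ[x]) are x^3 + 4x + 1, each dividing the next. The characteristic polynomial is their product, x^3 + 4x + 1.

The rational canonical form is the block-diagonal matrix of companion matrices C(f_i):
R = [[0, 0, -1], [1, 0, -4], [0, 1, 0]].

Note the characteristic polynomial does not split into linear factors over ℚ, so A has no Jordan form over ℚ; the rational canonical form exists over any field.

R = [[0, 0, -1], [1, 0, -4], [0, 1, 0]]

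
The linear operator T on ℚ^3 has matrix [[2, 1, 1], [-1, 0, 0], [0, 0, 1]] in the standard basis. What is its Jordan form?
J = [[1, 1, 0], [0, 1, 1], [0, 0, 1]]

The characteristic polynomial is det(xI - A) = (x - 1)^3, so the eigenvalues are 1 (algebraic multiplicity 3).

For λ = 1: rank(A - I) = 2, rank((A - I)^2) = 1, rank((A - I)^3) = 0. The eigenspace has dimension 3 - 2 = 1, so there is 1 Jordan block; the rank sequence gives block sizes [3].

Assembling the blocks gives the Jordan form J above.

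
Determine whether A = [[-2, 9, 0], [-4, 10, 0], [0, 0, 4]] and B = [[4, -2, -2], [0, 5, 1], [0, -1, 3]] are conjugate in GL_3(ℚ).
Yes.

Two matrices over a field are similar if and only if they have the same invariant factors.

Both A and B have characteristic polynomial (x - 4)^3 and minimal polynomial (x - 4)^2. Computing further, both have invariant factors x - 4, (x - 4)^2. Hence A and B are similar.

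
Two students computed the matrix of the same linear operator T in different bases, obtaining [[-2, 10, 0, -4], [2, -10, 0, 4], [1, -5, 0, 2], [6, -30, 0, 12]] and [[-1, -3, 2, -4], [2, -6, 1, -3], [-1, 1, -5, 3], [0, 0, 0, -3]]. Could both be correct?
trace(A) = 0 but trace(B) = -15. The trace is a similarity invariant, so A and B are not similar.

No.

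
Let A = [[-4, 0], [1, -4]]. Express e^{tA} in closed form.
e^{tA} = [[e^{-4*t}, 0], [t*e^{-4*t}, e^{-4*t}]]

A has Jordan form J = [[-4, 1], [0, -4]] with A = PJP^{-1}, so e^{tA} = P e^{tJ} P^{-1}.

For a Jordan block J_k(λ), e^{tJ_k(λ)} = e^{λt} · (I + tN + t^2 N^2/2! + ... + t^{k-1} N^{k-1}/(k-1)!) where N is the nilpotent superdiagonal part.

Assembling the blocks and conjugating back gives the entries of e^{tA} as shown above.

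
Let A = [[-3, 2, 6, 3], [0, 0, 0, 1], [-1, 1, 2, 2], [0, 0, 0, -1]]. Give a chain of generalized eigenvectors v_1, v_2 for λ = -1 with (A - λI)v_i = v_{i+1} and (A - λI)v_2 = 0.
We seek v_1 ∈ ker((A + I)^2) \ ker(A + I), then set v_{i+1} = (A + I) v_i.

One such chain is v_1 = [[1, 1, 1, -1]]^T, v_2 = [[3, 0, 1, 0]]^T. Check: (A + I) v_2 = [[0, 0, 0, 0]]^T = 0.

v_1 = [[1, 1, 1, -1]]^T, v_2 = [[3, 0, 1, 0]]^T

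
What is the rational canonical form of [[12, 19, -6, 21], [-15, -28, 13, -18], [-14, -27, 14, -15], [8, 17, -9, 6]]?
R = [[0, 0, 0, 12], [1, 0, 0, -32], [0, 1, 0, 17], [0, 0, 1, 4]]

The invariant factors of A (the non-unit diagonal entries of the Smith normal form of xI - A over ℚ[x]) are (x - 6)(x - 1)(x^2 + 3x - 2), each dividing the next. The characteristic polynomial is their product, (x - 6)(x - 1)(x^2 + 3x - 2).

The rational canonical form is the block-diagonal matrix of companion matrices C(f_i):
R = [[0, 0, 0, 12], [1, 0, 0, -32], [0, 1, 0, 17], [0, 0, 1, 4]].

Note the characteristic polynomial does not split into linear factors over ℚ, so A has no Jordan form over ℚ; the rational canonical form exists over any field.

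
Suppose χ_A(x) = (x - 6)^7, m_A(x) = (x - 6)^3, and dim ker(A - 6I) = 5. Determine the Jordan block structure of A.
Jordan blocks: (6, 3), (6, 1), (6, 1), (6, 1), (6, 1)

λ = 6: algebraic multiplicity 7 (exponent in χ_A), largest block size 3 (exponent in m_A), 5 blocks (geometric multiplicity). These force block sizes [3, 1, 1, 1, 1].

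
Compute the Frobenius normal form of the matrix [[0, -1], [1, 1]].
The invariant factors of A (the non-unit diagonal entries of the Smith normal form of xI - A over ℚ[x]) are x^2 - x + 1, each dividing the next. The characteristic polynomial is their product, x^2 - x + 1.

The rational canonical form is the block-diagonal matrix of companion matrices C(f_i):
R = [[0, -1], [1, 1]].

Note the characteristic polynomial does not split into linear factors over ℚ, so A has no Jordan form over ℚ; the rational canonical form exists over any field.

R = [[0, -1], [1, 1]]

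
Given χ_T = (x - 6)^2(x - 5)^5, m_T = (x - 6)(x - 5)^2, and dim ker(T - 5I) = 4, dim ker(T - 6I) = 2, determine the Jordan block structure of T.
Jordan blocks: (5, 2), (5, 1), (5, 1), (5, 1), (6, 1), (6, 1)

λ = 5: algebraic multiplicity 5 (exponent in χ_T), largest block size 2 (exponent in m_T), 4 blocks (geometric multiplicity). These force block sizes [2, 1, 1, 1].
λ = 6: algebraic multiplicity 2 (exponent in χ_T), largest block size 1 (exponent in m_T), 2 blocks (geometric multiplicity). These force block sizes [1, 1].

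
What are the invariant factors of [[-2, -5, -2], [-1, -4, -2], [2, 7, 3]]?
The Jordan structure of A has elementary divisors (x + 1)^3. Arranging the block sizes at each eigenvalue in decreasing order and taking row products gives the invariant factors.

Invariant factors (smallest first, each dividing the next): (x + 1)^3.

Check: the last factor (x + 1)^3 is the minimal polynomial, and the product (x + 1)^3 is the characteristic polynomial.

(x + 1)^3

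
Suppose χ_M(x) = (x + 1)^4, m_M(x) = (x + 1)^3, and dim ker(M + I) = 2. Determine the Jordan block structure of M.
Jordan blocks: (-1, 3), (-1, 1)

λ = -1: algebraic multiplicity 4 (exponent in χ_M), largest block size 3 (exponent in m_M), 2 blocks (geometric multiplicity). These force block sizes [3, 1].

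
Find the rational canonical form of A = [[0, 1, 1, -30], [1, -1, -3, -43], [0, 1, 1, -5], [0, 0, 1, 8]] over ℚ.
The invariant factors of A (the non-unit diagonal entries of the Smith normal form of xI - A over ℚ[x]) are (x - 5)^2(x + 1)^2, each dividing the next. The characteristic polynomial is their product, (x - 5)^2(x + 1)^2.

The rational canonical form is the block-diagonal matrix of companion matrices C(f_i):
R = [[0, 0, 0, -25], [1, 0, 0, -40], [0, 1, 0, -6], [0, 0, 1, 8]].

R = [[0, 0, 0, -25], [1, 0, 0, -40], [0, 1, 0, -6], [0, 0, 1, 8]]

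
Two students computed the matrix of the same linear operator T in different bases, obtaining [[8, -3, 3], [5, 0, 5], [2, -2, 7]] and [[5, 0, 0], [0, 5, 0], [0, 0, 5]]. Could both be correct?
Both have characteristic polynomial (x - 5)^3, but the minimal polynomial of A is (x - 5)^2 while the minimal polynomial of B is x - 5. The minimal polynomial is a similarity invariant, so A and B are not similar.

No.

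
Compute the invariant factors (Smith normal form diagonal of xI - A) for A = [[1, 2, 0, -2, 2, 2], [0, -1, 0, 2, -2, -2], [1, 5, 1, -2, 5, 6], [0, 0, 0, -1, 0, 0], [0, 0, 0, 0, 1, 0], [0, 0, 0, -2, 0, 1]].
x - 1, (x - 1)(x + 1), (x - 1)^2(x + 1)

The Jordan structure of A has elementary divisors (x + 1), (x + 1), (x - 1)^2, (x - 1), (x - 1). Arranging the block sizes at each eigenvalue in decreasing order and taking row products gives the invariant factors.

Invariant factors (smallest first, each dividing the next): x - 1, (x - 1)(x + 1), (x - 1)^2(x + 1).

Check: the last factor (x - 1)^2(x + 1) is the minimal polynomial, and the product (x - 1)^4(x + 1)^2 is the characteristic polynomial.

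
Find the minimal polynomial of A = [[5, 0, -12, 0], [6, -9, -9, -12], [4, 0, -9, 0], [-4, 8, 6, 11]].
The characteristic polynomial factors as (x - 3)(x + 1)^2(x + 3). The minimal polynomial is ∏(x - λ)^{k_λ} where k_λ is the size of the largest Jordan block at λ.

For λ = -3: rank(A + 3I) = 3, and the largest Jordan block has size 1 (the smallest k with rank((A + 3I)^k) = rank((A + 3I)^(k+1))).
For λ = -1: rank(A + I) = 3, and the largest Jordan block has size 2 (the smallest k with rank((A + I)^k) = rank((A + I)^(k+1))).
For λ = 3: rank(A - 3I) = 3, and the largest Jordan block has size 1 (the smallest k with rank((A - 3I)^k) = rank((A - 3I)^(k+1))).

So m_A(x) = (x - 3)(x + 1)^2(x + 3).

m_A(x) = (x - 3)(x + 1)^2(x + 3)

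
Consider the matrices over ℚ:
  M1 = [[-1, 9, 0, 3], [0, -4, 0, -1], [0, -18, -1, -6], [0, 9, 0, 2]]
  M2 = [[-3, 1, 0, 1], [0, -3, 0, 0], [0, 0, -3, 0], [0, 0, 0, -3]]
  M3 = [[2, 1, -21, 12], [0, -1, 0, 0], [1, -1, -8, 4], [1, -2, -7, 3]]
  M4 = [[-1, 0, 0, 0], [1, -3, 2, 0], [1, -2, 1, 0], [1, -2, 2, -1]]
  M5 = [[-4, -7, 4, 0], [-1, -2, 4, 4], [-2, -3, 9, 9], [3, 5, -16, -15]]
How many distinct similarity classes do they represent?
Characteristic polynomials: χ_{M1} = (x + 1)^4, χ_{M2} = (x + 3)^4, χ_{M3} = (x + 1)^4, χ_{M4} = (x + 1)^4, χ_{M5} = (x + 1)^2(x + 5)^2.

{M1, M4}: invariant factors x + 1, x + 1, (x + 1)^2.

{M2}: invariant factors x + 3, x + 3, (x + 3)^2.

{M3}: invariant factors (x + 1)^2, (x + 1)^2.

{M5}: invariant factors (x + 1)^2(x + 5)^2.

Matrices are similar if and only if their invariant-factor lists agree; the partition into similarity classes is {M1, M4}, {M2}, {M3}, {M5}.

4 classes: {M1, M4}, {M2}, {M3}, {M5}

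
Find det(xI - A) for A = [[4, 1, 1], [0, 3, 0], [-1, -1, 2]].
χ_A(x) = (x - 3)^3

xI - A = [[x - 4, -1, -1], [0, x - 3, 0], [1, 1, x - 2]].

Expanding det(xI - A) along the first row:
det(xI - A) = + (x - 4)·det([[x - 3, 0], [1, x - 2]]) - (-1)·det([[0, 0], [1, x - 2]]) + (-1)·det([[0, x - 3], [1, 1]]).

Evaluating gives χ_A(x) = x^3 - 9x^2 + 27x - 27 = (x - 3)^3.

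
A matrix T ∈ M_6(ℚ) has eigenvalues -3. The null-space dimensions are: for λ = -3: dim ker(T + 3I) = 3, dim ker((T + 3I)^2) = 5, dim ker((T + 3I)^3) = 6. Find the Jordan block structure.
Jordan blocks: (-3, 3), (-3, 2), (-3, 1)

λ = -3: successive nullity increments [3, 2, 1] count blocks of size ≥ k; block sizes are [3, 2, 1].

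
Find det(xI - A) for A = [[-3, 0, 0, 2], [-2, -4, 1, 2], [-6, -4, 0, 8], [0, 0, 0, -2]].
χ_A(x) = (x + 2)^3(x + 3)

xI - A = [[x + 3, 0, 0, -2], [2, x + 4, -1, -2], [6, 4, x, -8], [0, 0, 0, x + 2]].

Expanding det(xI - A) along the first row:
det(xI - A) = + (x + 3)·det([[x + 4, -1, -2], [4, x, -8], [0, 0, x + 2]]) - (0)·det([[2, -1, -2], [6, x, -8], [0, 0, x + 2]]) + (0)·det([[2, x + 4, -2], [6, 4, -8], [0, 0, x + 2]]) - (-2)·det([[2, x + 4, -1], [6, 4, x], [0, 0, 0]]).

Evaluating gives χ_A(x) = x^4 + 9x^3 + 30x^2 + 44x + 24 = (x + 2)^3(x + 3).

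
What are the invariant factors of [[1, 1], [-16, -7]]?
(x + 3)^2

The Jordan structure of A has elementary divisors (x + 3)^2. Arranging the block sizes at each eigenvalue in decreasing order and taking row products gives the invariant factors.

Invariant factors (smallest first, each dividing the next): (x + 3)^2.

Check: the last factor (x + 3)^2 is the minimal polynomial, and the product (x + 3)^2 is the characteristic polynomial.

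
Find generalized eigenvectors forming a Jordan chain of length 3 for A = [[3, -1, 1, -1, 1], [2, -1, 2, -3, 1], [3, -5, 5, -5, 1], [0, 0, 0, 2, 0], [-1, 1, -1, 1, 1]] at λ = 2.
We seek v_1 ∈ ker((A - 2I)^3) \ ker((A - 2I)^2), then set v_{i+1} = (A - 2I) v_i.

One such chain is v_1 = [[0, 0, -1, -1, 0]]^T, v_2 = [[0, 1, 2, 0, 0]]^T, v_3 = [[1, 1, 1, 0, -1]]^T. Check: (A - 2I) v_3 = [[0, 0, 0, 0, 0]]^T = 0.

v_1 = [[0, 0, -1, -1, 0]]^T, v_2 = [[0, 1, 2, 0, 0]]^T, v_3 = [[1, 1, 1, 0, -1]]^T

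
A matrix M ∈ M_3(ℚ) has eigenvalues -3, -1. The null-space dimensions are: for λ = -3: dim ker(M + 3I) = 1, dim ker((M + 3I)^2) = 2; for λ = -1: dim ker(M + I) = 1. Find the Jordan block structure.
λ = -3: successive nullity increments [1, 1] count blocks of size ≥ k; block sizes are [2].
λ = -1: successive nullity increments [1] count blocks of size ≥ k; block sizes are [1].

Jordan blocks: (-3, 2), (-1, 1)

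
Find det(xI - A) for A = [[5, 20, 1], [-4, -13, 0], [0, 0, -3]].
xI - A = [[x - 5, -20, -1], [4, x + 13, 0], [0, 0, x + 3]].

Expanding det(xI - A) along the first row:
det(xI - A) = + (x - 5)·det([[x + 13, 0], [0, x + 3]]) - (-20)·det([[4, 0], [0, x + 3]]) + (-1)·det([[4, x + 13], [0, 0]]).

Evaluating gives χ_A(x) = x^3 + 11x^2 + 39x + 45 = (x + 3)^2(x + 5).

χ_A(x) = (x + 3)^2(x + 5)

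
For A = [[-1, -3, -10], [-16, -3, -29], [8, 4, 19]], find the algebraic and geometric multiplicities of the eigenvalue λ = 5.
The characteristic polynomial is (x - 5)^3, so the factor x - 5 appears with exponent 3: the algebraic multiplicity is 3.

rank(A - 5I) = 2, so the eigenspace has dimension 3 - 2 = 1: the geometric multiplicity is 1.

Since 1 < 3, A is not diagonalizable.

algebraic multiplicity 3, geometric multiplicity 1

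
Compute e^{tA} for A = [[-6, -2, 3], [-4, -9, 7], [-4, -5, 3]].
A has Jordan form J = [[-4, 1, 0], [0, -4, 1], [0, 0, -4]] with A = PJP^{-1}, so e^{tA} = P e^{tJ} P^{-1}.

For a Jordan block J_k(λ), e^{tJ_k(λ)} = e^{λt} · (I + tN + t^2 N^2/2! + ... + t^{k-1} N^{k-1}/(k-1)!) where N is the nilpotent superdiagonal part.

Assembling the blocks and conjugating back gives the entries of e^{tA} as shown above.

e^{tA} = [[(1 - 2*t)*e^{-4*t}, t*(-t - 4)*e^{-4*t}/2, t*(t + 6)*e^{-4*t}/2], [-4*t*e^{-4*t}, (-t^2 - 5*t + 1)*e^{-4*t}, t*(t + 7)*e^{-4*t}], [-4*t*e^{-4*t}, t*(-t - 5)*e^{-4*t}, (t^2 + 7*t + 1)*e^{-4*t}]]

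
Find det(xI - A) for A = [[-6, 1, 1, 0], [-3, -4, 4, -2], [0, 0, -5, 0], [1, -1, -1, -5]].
xI - A = [[x + 6, -1, -1, 0], [3, x + 4, -4, 2], [0, 0, x + 5, 0], [-1, 1, 1, x + 5]].

Expanding det(xI - A) along the first row:
det(xI - A) = + (x + 6)·det([[x + 4, -4, 2], [0, x + 5, 0], [1, 1, x + 5]]) - (-1)·det([[3, -4, 2], [0, x + 5, 0], [-1, 1, x + 5]]) + (-1)·det([[3, x + 4, 2], [0, 0, 0], [-1, 1, x + 5]]) - (0)·det([[3, x + 4, -4], [0, 0, x + 5], [-1, 1, 1]]).

Evaluating gives χ_A(x) = x^4 + 20x^3 + 150x^2 + 500x + 625 = (x + 5)^4.

χ_A(x) = (x + 5)^4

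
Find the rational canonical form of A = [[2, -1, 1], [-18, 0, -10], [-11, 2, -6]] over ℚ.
The invariant factors of A (the non-unit diagonal entries of the Smith normal form of xI - A over ℚ[x]) are (x + 1)(x^2 + 3x - 2), each dividing the next. The characteristic polynomial is their product, (x + 1)(x^2 + 3x - 2).

The rational canonical form is the block-diagonal matrix of companion matrices C(f_i):
R = [[0, 0, 2], [1, 0, -1], [0, 1, -4]].

Note the characteristic polynomial does not split into linear factors over ℚ, so A has no Jordan form over ℚ; the rational canonical form exists over any field.

R = [[0, 0, 2], [1, 0, -1], [0, 1, -4]]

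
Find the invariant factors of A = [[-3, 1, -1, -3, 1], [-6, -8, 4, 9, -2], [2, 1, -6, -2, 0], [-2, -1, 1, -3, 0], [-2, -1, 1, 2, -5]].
(x + 5)^2, (x + 5)^3

The Jordan structure of A has elementary divisors (x + 5)^3, (x + 5)^2. Arranging the block sizes at each eigenvalue in decreasing order and taking row products gives the invariant factors.

Invariant factors (smallest first, each dividing the next): (x + 5)^2, (x + 5)^3.

Check: the last factor (x + 5)^3 is the minimal polynomial, and the product (x + 5)^5 is the characteristic polynomial.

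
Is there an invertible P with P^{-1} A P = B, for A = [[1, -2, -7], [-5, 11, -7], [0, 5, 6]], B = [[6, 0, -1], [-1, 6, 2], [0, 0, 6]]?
Yes.

Two matrices over a field are similar if and only if they have the same invariant factors.

Both A and B have characteristic polynomial (x - 6)^3 and minimal polynomial (x - 6)^3. Computing further, both have invariant factors (x - 6)^3. Hence A and B are similar.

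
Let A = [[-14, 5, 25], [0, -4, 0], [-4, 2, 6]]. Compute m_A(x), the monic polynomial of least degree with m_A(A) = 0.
m_A(x) = (x + 4)^2

The characteristic polynomial factors as (x + 4)^3. The minimal polynomial is ∏(x - λ)^{k_λ} where k_λ is the size of the largest Jordan block at λ.

For λ = -4: rank(A + 4I) = 1, and the largest Jordan block has size 2 (the smallest k with rank((A + 4I)^k) = rank((A + 4I)^(k+1))).

So m_A(x) = (x + 4)^2.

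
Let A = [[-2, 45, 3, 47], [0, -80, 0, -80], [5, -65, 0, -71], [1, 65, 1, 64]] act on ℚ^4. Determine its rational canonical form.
The invariant factors of A (the non-unit diagonal entries of the Smith normal form of xI - A over ℚ[x]) are x + 5, (x + 4)^2(x + 5), each dividing the next. The characteristic polynomial is their product, (x + 4)^2(x + 5)^2.

The rational canonical form is the block-diagonal matrix of companion matrices C(f_i):
R = [[-5, 0, 0, 0], [0, 0, 0, -80], [0, 1, 0, -56], [0, 0, 1, -13]].

R = [[-5, 0, 0, 0], [0, 0, 0, -80], [0, 1, 0, -56], [0, 0, 1, -13]]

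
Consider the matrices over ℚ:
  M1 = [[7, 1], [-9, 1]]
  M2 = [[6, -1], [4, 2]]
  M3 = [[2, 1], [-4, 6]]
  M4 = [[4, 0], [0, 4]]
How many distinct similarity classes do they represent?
2 classes: {M1, M2, M3}, {M4}

Characteristic polynomials: χ_{M1} = (x - 4)^2, χ_{M2} = (x - 4)^2, χ_{M3} = (x - 4)^2, χ_{M4} = (x - 4)^2.

{M1, M2, M3}: invariant factors (x - 4)^2.

{M4}: invariant factors x - 4, x - 4.

Matrices are similar if and only if their invariant-factor lists agree; the partition into similarity classes is {M1, M2, M3}, {M4}.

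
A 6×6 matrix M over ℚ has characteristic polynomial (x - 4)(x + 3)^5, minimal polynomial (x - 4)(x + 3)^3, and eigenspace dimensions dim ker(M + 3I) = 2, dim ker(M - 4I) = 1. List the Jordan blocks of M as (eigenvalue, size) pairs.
Jordan blocks: (-3, 3), (-3, 2), (4, 1)

λ = -3: algebraic multiplicity 5 (exponent in χ_M), largest block size 3 (exponent in m_M), 2 blocks (geometric multiplicity). These force block sizes [3, 2].
λ = 4: algebraic multiplicity 1 (exponent in χ_M), largest block size 1 (exponent in m_M), 1 block (geometric multiplicity). This forces block sizes [1].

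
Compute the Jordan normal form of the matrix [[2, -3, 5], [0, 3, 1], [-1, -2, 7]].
J = [[4, 1, 0], [0, 4, 1], [0, 0, 4]]

The characteristic polynomial is det(xI - A) = (x - 4)^3, so the eigenvalues are 4 (algebraic multiplicity 3).

For λ = 4: rank(A - 4I) = 2, rank((A - 4I)^2) = 1, rank((A - 4I)^3) = 0. The eigenspace has dimension 3 - 2 = 1, so there is 1 Jordan block; the rank sequence gives block sizes [3].

Assembling the blocks gives the Jordan form J above.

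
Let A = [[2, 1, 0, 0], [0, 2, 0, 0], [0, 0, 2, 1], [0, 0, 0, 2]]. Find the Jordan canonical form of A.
The characteristic polynomial is det(xI - A) = (x - 2)^4, so the eigenvalues are 2 (algebraic multiplicity 4).

For λ = 2: rank(A - 2I) = 2, rank((A - 2I)^2) = 0. The eigenspace has dimension 4 - 2 = 2, so there are 2 Jordan blocks; the rank sequence gives block sizes [2, 2].

Assembling the blocks gives the Jordan form J above.

J = [[2, 1, 0, 0], [0, 2, 0, 0], [0, 0, 2, 1], [0, 0, 0, 2]]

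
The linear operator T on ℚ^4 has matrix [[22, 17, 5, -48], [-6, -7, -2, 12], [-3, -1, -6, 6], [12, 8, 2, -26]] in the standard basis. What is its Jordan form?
J = [[-5, 1, 0, 0], [0, -5, 0, 0], [0, 0, -5, 0], [0, 0, 0, -2]]

The characteristic polynomial is det(xI - A) = (x + 2)(x + 5)^3, so the eigenvalues are -5 (algebraic multiplicity 3), -2 (algebraic multiplicity 1).

For λ = -5: rank(A + 5I) = 2, rank((A + 5I)^2) = 1. The eigenspace has dimension 4 - 2 = 2, so there are 2 Jordan blocks; the rank sequence gives block sizes [2, 1].

For λ = -2: algebraic multiplicity 1 gives one 1×1 block.

Assembling the blocks gives the Jordan form J above.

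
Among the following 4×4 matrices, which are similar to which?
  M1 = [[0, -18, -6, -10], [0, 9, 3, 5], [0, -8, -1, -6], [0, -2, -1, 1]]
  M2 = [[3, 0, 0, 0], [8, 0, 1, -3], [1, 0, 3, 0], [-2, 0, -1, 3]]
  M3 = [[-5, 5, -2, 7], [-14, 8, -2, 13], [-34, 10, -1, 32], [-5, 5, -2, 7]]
Characteristic polynomials: χ_{M1} = x(x - 3)^3, χ_{M2} = x(x - 3)^3, χ_{M3} = x(x - 3)^3.

{M1, M2}: invariant factors x(x - 3)^3.

{M3}: invariant factors x - 3, x(x - 3)^2.

Matrices are similar if and only if their invariant-factor lists agree; the partition into similarity classes is {M1, M2}, {M3}.

2 classes: {M1, M2}, {M3}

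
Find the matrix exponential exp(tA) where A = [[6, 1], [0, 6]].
e^{tA} = [[e^{6*t}, t*e^{6*t}], [0, e^{6*t}]]

A has Jordan form J = [[6, 1], [0, 6]] with A = PJP^{-1}, so e^{tA} = P e^{tJ} P^{-1}.

For a Jordan block J_k(λ), e^{tJ_k(λ)} = e^{λt} · (I + tN + t^2 N^2/2! + ... + t^{k-1} N^{k-1}/(k-1)!) where N is the nilpotent superdiagonal part.

Assembling the blocks and conjugating back gives the entries of e^{tA} as shown above.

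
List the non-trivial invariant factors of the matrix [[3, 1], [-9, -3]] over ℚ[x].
The Jordan structure of A has elementary divisors x^2. Arranging the block sizes at each eigenvalue in decreasing order and taking row products gives the invariant factors.

Invariant factors (smallest first, each dividing the next): x^2.

Check: the last factor x^2 is the minimal polynomial, and the product x^2 is the characteristic polynomial.

x^2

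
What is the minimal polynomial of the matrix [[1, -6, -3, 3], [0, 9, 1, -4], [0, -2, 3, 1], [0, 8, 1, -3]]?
m_A(x) = (x - 4)^2(x - 1)

The characteristic polynomial factors as (x - 4)^2(x - 1)^2. The minimal polynomial is ∏(x - λ)^{k_λ} where k_λ is the size of the largest Jordan block at λ.

For λ = 1: rank(A - I) = 2, and the largest Jordan block has size 1 (the smallest k with rank((A - I)^k) = rank((A - I)^(k+1))).
For λ = 4: rank(A - 4I) = 3, and the largest Jordan block has size 2 (the smallest k with rank((A - 4I)^k) = rank((A - 4I)^(k+1))).

So m_A(x) = (x - 4)^2(x - 1).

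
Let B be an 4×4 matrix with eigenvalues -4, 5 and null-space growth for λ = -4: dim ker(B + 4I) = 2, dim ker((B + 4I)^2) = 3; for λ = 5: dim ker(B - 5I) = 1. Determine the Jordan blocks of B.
λ = -4: successive nullity increments [2, 1] count blocks of size ≥ k; block sizes are [2, 1].
λ = 5: successive nullity increments [1] count blocks of size ≥ k; block sizes are [1].

Jordan blocks: (-4, 2), (-4, 1), (5, 1)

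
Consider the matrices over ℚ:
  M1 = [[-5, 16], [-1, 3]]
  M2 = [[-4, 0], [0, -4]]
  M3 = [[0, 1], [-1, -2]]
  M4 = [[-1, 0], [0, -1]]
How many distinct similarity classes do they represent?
Characteristic polynomials: χ_{M1} = (x + 1)^2, χ_{M2} = (x + 4)^2, χ_{M3} = (x + 1)^2, χ_{M4} = (x + 1)^2.

{M1, M3}: invariant factors (x + 1)^2.

{M2}: invariant factors x + 4, x + 4.

{M4}: invariant factors x + 1, x + 1.

Matrices are similar if and only if their invariant-factor lists agree; the partition into similarity classes is {M1, M3}, {M2}, {M4}.

3 classes: {M1, M3}, {M2}, {M4}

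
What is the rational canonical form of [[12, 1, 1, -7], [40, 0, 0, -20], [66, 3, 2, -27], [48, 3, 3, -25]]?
The invariant factors of A (the non-unit diagonal entries of the Smith normal form of xI - A over ℚ[x]) are x + 4, (x + 4)(x^2 + 3x + 5), each dividing the next. The characteristic polynomial is their product, (x + 4)^2(x^2 + 3x + 5).

The rational canonical form is the block-diagonal matrix of companion matrices C(f_i):
R = [[-4, 0, 0, 0], [0, 0, 0, -20], [0, 1, 0, -17], [0, 0, 1, -7]].

Note the characteristic polynomial does not split into linear factors over ℚ, so A has no Jordan form over ℚ; the rational canonical form exists over any field.

R = [[-4, 0, 0, 0], [0, 0, 0, -20], [0, 1, 0, -17], [0, 0, 1, -7]]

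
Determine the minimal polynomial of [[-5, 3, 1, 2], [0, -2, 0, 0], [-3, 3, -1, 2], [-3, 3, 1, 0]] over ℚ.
The characteristic polynomial factors as (x + 2)^4. The minimal polynomial is ∏(x - λ)^{k_λ} where k_λ is the size of the largest Jordan block at λ.

For λ = -2: rank(A + 2I) = 1, and the largest Jordan block has size 2 (the smallest k with rank((A + 2I)^k) = rank((A + 2I)^(k+1))).

So m_A(x) = (x + 2)^2.

m_A(x) = (x + 2)^2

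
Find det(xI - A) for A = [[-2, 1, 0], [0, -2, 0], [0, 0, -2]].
xI - A = [[x + 2, -1, 0], [0, x + 2, 0], [0, 0, x + 2]].

Expanding det(xI - A) along the first row:
det(xI - A) = + (x + 2)·det([[x + 2, 0], [0, x + 2]]) - (-1)·det([[0, 0], [0, x + 2]]) + (0)·det([[0, x + 2], [0, 0]]).

Evaluating gives χ_A(x) = x^3 + 6x^2 + 12x + 8 = (x + 2)^3.

χ_A(x) = (x + 2)^3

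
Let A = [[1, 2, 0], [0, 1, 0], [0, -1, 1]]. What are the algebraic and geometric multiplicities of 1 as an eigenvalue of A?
The characteristic polynomial is (x - 1)^3, so the factor x - 1 appears with exponent 3: the algebraic multiplicity is 3.

rank(A - I) = 1, so the eigenspace has dimension 3 - 1 = 2: the geometric multiplicity is 2.

Since 2 < 3, A is not diagonalizable.

algebraic multiplicity 3, geometric multiplicity 2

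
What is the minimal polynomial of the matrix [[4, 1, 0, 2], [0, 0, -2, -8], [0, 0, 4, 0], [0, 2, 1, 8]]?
m_A(x) = (x - 4)^2

The characteristic polynomial factors as (x - 4)^4. The minimal polynomial is ∏(x - λ)^{k_λ} where k_λ is the size of the largest Jordan block at λ.

For λ = 4: rank(A - 4I) = 2, and the largest Jordan block has size 2 (the smallest k with rank((A - 4I)^k) = rank((A - 4I)^(k+1))).

So m_A(x) = (x - 4)^2.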